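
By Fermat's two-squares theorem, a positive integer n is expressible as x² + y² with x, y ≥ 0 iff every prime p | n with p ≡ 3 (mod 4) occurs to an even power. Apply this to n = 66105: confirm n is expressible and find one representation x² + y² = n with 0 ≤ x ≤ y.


Step 1: Factor n = 66105 = 3^2 · 5 · 13 · 113.
Step 2: Check the mod-4 condition on each prime factor: 3 ≡ 3 (mod 4), exponent 2 (must be even); 5 ≡ 1 (mod 4), exponent 1; 13 ≡ 1 (mod 4), exponent 1; 113 ≡ 1 (mod 4), exponent 1.
All primes ≡ 3 (mod 4) appear to even exponent (or don't appear), so by the two-squares theorem n IS expressible as a sum of two squares.
Step 3: Build a representation. Group n = k² · m with k = 3 and m = 5 · 13 · 113 = 7345 (a product of primes ≡ 1 (mod 4)); a representation of m scales to one of n via (k·x)² + (k·y)² = k²(x² + y²). Each prime p ≡ 1 (mod 4) is itself a sum of two squares; find a² by testing p − a² for a perfect square:
  5: 5 − 1² = 4 = 2² ⇒ 5 = 1² + 2².
  13: 13 − 1² = 12, 13 − 2² = 9 = 3² ⇒ 13 = 2² + 3².
  113: 113 − 1² = 112, 113 − 2² = 109, 113 − 3² = 104, 113 − 4² = 97, 113 − 5² = 88, 113 − 6² = 77, 113 − 7² = 64 = 8² ⇒ 113 = 7² + 8².
  Combine using the Brahmagupta–Fibonacci identity (a² + b²)(c² + d²) = (ac − bd)² + (ad + bc)² = (ac + bd)² + (ad − bc)²:
  5 · 13 = 65: from (1² + 2²)(2² + 3²), take (1·2 − 2·3, 1·3 + 2·2) = (2 − 6, 3 + 4) = (-4, 7); dropping signs (only squares matter) gives (4, 7); check 4² + 7² = 16 + 49 = 65 ✓.
  65 · 113 = 7345: from (4² + 7²)(7² + 8²), take (4·7 − 7·8, 4·8 + 7·7) = (28 − 56, 32 + 49) = (-28, 81); dropping signs (only squares matter) gives (28, 81); check 28² + 81² = 784 + 6561 = 7345 ✓.
  Scale by k = 3: (3·28, 3·81) = (84, 243).
Step 4: Order so x ≤ y and verify: 84² + 243² = 7056 + 59049 = 66105 = n. ✓

n = 66105 = 84² + 243² (one valid representation with x ≤ y).


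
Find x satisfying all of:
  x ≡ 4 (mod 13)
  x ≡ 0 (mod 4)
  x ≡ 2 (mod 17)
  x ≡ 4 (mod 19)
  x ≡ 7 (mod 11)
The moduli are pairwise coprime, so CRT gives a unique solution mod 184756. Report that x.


Product of moduli M = 13 · 4 · 17 · 19 · 11 = 184756.
Merge one congruence at a time:
  Start: x ≡ 4 (mod 13).
  Combine with x ≡ 0 (mod 4); new modulus lcm = 52.
    Write x = 4 + 13·t and substitute into x ≡ 0 (mod 4): 13·t ≡ 0 − 4 = -4 (mod 4).
    Reduce coefficients mod 4: 1·t ≡ 0 (mod 4).
    So t ≡ 0 (mod 4).
    Then x = 4 + 13·0 = 4, valid modulo lcm(13, 4) = 52: x ≡ 4 (mod 52).
  Combine with x ≡ 2 (mod 17); new modulus lcm = 884.
    Write x = 4 + 52·t and substitute into x ≡ 2 (mod 17): 52·t ≡ 2 − 4 = -2 (mod 17).
    Reduce coefficients mod 17: 1·t ≡ 15 (mod 17).
    So t ≡ 15 (mod 17).
    Then x = 4 + 52·15 = 784, valid modulo lcm(52, 17) = 884: x ≡ 784 (mod 884).
  Combine with x ≡ 4 (mod 19); new modulus lcm = 16796.
    Write x = 784 + 884·t and substitute into x ≡ 4 (mod 19): 884·t ≡ 4 − 784 = -780 (mod 19).
    Reduce coefficients mod 19: 10·t ≡ 18 (mod 19).
    The inverse of 10 mod 19 is 2 (since 10·2 = 20 = 1·19 + 1), so t ≡ 2·18 = 36 ≡ 17 (mod 19).
    Then x = 784 + 884·17 = 15812, valid modulo lcm(884, 19) = 16796: x ≡ 15812 (mod 16796).
  Combine with x ≡ 7 (mod 11); new modulus lcm = 184756.
    Write x = 15812 + 16796·t and substitute into x ≡ 7 (mod 11): 16796·t ≡ 7 − 15812 = -15805 (mod 11).
    Reduce coefficients mod 11: 10·t ≡ 2 (mod 11).
    The inverse of 10 mod 11 is 10 (since 10·10 = 100 = 9·11 + 1), so t ≡ 10·2 = 20 ≡ 9 (mod 11).
    Then x = 15812 + 16796·9 = 166976, valid modulo lcm(16796, 11) = 184756: x ≡ 166976 (mod 184756).
Verify against each original: 166976 mod 13 = 4, 166976 mod 4 = 0, 166976 mod 17 = 2, 166976 mod 19 = 4, 166976 mod 11 = 7.

x ≡ 166976 (mod 184756).


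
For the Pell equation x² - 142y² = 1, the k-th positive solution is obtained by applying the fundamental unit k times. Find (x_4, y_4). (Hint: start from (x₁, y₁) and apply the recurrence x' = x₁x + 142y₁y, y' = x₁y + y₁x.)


Step 1: Find the fundamental solution (x₁, y₁) of x² - 142y² = 1.
  Expand √142 as a continued fraction. a₀ = ⌊√142⌋ = 11; iterate m_{k+1} = d_k·a_k − m_k, d_{k+1} = (142 − m_{k+1}²)/d_k, a_{k+1} = ⌊(a₀ + m_{k+1})/d_{k+1}⌋ (starting m₀ = 0, d₀ = 1), with convergents p_k = a_k·p_{k-1} + p_{k-2}, q_k = a_k·q_{k-1} + q_{k-2} (p₋₁ = 1, q₋₁ = 0):
  k = 0: a₀ = 11; p₀/q₀ = 11/1; p₀² − 142·q₀² = 121 − 142 = -21.
  k = 1: m = 11, d = 21, a = ⌊(11 + 11)/21⌋ = 1; p/q = (1·11 + 1)/(1·1 + 0) = 12/1; p² − 142·q² = 144 − 142 = 2.
  k = 2: m = 10, d = 2, a = ⌊(11 + 10)/2⌋ = 10; p/q = (10·12 + 11)/(10·1 + 1) = 131/11; p² − 142·q² = 17161 − 17182 = -21.
  k = 3: m = 10, d = 21, a = ⌊(11 + 10)/21⌋ = 1; p/q = (1·131 + 12)/(1·11 + 1) = 143/12; p² − 142·q² = 20449 − 20448 = 1.
  The first convergent with p² − 142·q² = 1 gives the fundamental solution (x₁, y₁) = (143, 12).
Step 2: Apply the recurrence (x_{n+1}, y_{n+1}) = (x₁x_n + 142y₁y_n, x₁y_n + y₁x_n) repeatedly.
  From (x_1, y_1) = (143, 12): x_2 = 143·143 + 142·12·12 = 40897; y_2 = 143·12 + 12·143 = 3432.
  From (x_2, y_2) = (40897, 3432): x_3 = 143·40897 + 142·12·3432 = 11696399; y_3 = 143·3432 + 12·40897 = 981540.
  From (x_3, y_3) = (11696399, 981540): x_4 = 143·11696399 + 142·12·981540 = 3345129217; y_4 = 143·981540 + 12·11696399 = 280717008.
Step 3: Verify x_4² - 142·y_4² = 11189889478427033089 - 11189889478427033088 = 1 (should be 1). ✓

(x_1, y_1) = (143, 12); (x_4, y_4) = (3345129217, 280717008).


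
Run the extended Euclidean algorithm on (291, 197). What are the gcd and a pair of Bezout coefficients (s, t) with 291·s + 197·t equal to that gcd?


Euclidean algorithm on (291, 197) — divide until remainder is 0:
  291 = 1 · 197 + 94
  197 = 2 · 94 + 9
  94 = 10 · 9 + 4
  9 = 2 · 4 + 1
  4 = 4 · 1 + 0
gcd(291, 197) = 1.
Track Bezout coefficients alongside the remainders: start with r₀ = 291 = a·1 + b·0 (s = 1, t = 0) and r₁ = 197 = a·0 + b·1 (s = 0, t = 1); each new remainder r_{k+1} = r_{k-1} − q_k·r_k inherits s_{k+1} = s_{k-1} − q_k·s_k, t_{k+1} = t_{k-1} − q_k·t_k, so r_k = a·s_k + b·t_k at every step:
  q = 1: r = 94, s = 1 − 1·0 = 1, t = 0 − 1·1 = -1  (check: 291·1 + 197·(-1) = 94)
  q = 2: r = 9, s = 0 − 2·1 = -2, t = 1 − 2·(-1) = 3  (check: 291·(-2) + 197·3 = 9)
  q = 10: r = 4, s = 1 − 10·(-2) = 21, t = -1 − 10·3 = -31  (check: 291·21 + 197·(-31) = 4)
  q = 2: r = 1, s = -2 − 2·21 = -44, t = 3 − 2·(-31) = 65  (check: 291·(-44) + 197·65 = 1)
The row with r = 1 (the gcd) gives the Bezout coefficients s = -44, t = 65.
Result: 291 · (-44) + 197 · (65) = 1.

gcd(291, 197) = 1; s = -44, t = 65 (check: 291·(-44) + 197·65 = 1).


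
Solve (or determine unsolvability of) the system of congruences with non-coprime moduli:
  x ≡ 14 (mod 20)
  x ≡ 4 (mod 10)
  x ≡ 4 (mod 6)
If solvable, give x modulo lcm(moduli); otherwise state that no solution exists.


Moduli 20, 10, 6 are not pairwise coprime, so CRT works modulo lcm(m_i) when all pairwise compatibility conditions hold.
Pairwise compatibility: gcd(m_i, m_j) must divide a_i - a_j for every pair.
Merge one congruence at a time:
  Start: x ≡ 14 (mod 20).
  Combine with x ≡ 4 (mod 10): gcd(20, 10) = 10; 4 - 14 = -10, which IS divisible by 10, so compatible.
    Write x = 14 + 20·t and substitute into x ≡ 4 (mod 10): 20·t ≡ 4 − 14 = -10 (mod 10).
    Divide the congruence (and modulus) by g = 10: 2·t ≡ -1 (mod 1).
    Modulo 1 every t works; take t = 0.
    Then x = 14 + 20·0 = 14, valid modulo lcm(20, 10) = 20: x ≡ 14 (mod 20).
  Combine with x ≡ 4 (mod 6): gcd(20, 6) = 2; 4 - 14 = -10, which IS divisible by 2, so compatible.
    Write x = 14 + 20·t and substitute into x ≡ 4 (mod 6): 20·t ≡ 4 − 14 = -10 (mod 6).
    Divide the congruence (and modulus) by g = 2: 10·t ≡ -5 (mod 3).
    Reduce coefficients mod 3: 1·t ≡ 1 (mod 3).
    So t ≡ 1 (mod 3).
    Then x = 14 + 20·1 = 34, valid modulo lcm(20, 6) = 60: x ≡ 34 (mod 60).
Verify: 34 mod 20 = 14, 34 mod 10 = 4, 34 mod 6 = 4.

x ≡ 34 (mod 60).


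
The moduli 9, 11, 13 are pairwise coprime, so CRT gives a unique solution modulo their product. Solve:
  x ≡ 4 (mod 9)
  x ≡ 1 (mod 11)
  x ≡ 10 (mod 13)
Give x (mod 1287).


Moduli 9, 11, 13 are pairwise coprime; by CRT there is a unique solution modulo M = 9 · 11 · 13 = 1287.
Solve pairwise, accumulating the modulus:
  Start with x ≡ 4 (mod 9).
  Combine with x ≡ 1 (mod 11): since gcd(9, 11) = 1, we get a unique residue mod 99.
    Write x = 4 + 9·t and substitute into x ≡ 1 (mod 11): 9·t ≡ 1 − 4 = -3 (mod 11).
    Reduce coefficients mod 11: 9·t ≡ 8 (mod 11).
    The inverse of 9 mod 11 is 5 (since 9·5 = 45 = 4·11 + 1), so t ≡ 5·8 = 40 ≡ 7 (mod 11).
    Then x = 4 + 9·7 = 67, valid modulo lcm(9, 11) = 99: x ≡ 67 (mod 99).
  Combine with x ≡ 10 (mod 13): since gcd(99, 13) = 1, we get a unique residue mod 1287.
    Write x = 67 + 99·t and substitute into x ≡ 10 (mod 13): 99·t ≡ 10 − 67 = -57 (mod 13).
    Reduce coefficients mod 13: 8·t ≡ 8 (mod 13).
    The inverse of 8 mod 13 is 5 (since 8·5 = 40 = 3·13 + 1), so t ≡ 5·8 = 40 ≡ 1 (mod 13).
    Then x = 67 + 99·1 = 166, valid modulo lcm(99, 13) = 1287: x ≡ 166 (mod 1287).
Verify: 166 mod 9 = 4 ✓, 166 mod 11 = 1 ✓, 166 mod 13 = 10 ✓.

x ≡ 166 (mod 1287).


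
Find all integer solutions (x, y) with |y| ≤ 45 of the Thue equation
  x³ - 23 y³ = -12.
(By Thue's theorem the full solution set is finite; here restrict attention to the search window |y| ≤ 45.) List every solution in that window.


The equation is x³ - 23y³ = -12. For fixed y, x³ = 23·y³ − 12, so a solution requires the RHS to be a perfect cube.
Strategy: iterate y from -45 to 45, compute RHS = 23·y³ − 12, and check whether it is a (positive or negative) perfect cube.
Check small values of y:
  y = 0: RHS = -12 is not a perfect cube.
  y = 1: RHS = 11 is not a perfect cube.
  y = -1: RHS = -35 is not a perfect cube.
  y = 2: RHS = 172 is not a perfect cube.
  y = -2: RHS = -196 is not a perfect cube.
  y = 3: RHS = 609 is not a perfect cube.
  y = -3: RHS = -633 is not a perfect cube.
Continuing the search up to |y| = 45 finds no solutions either.
No (x, y) in the scanned range satisfies the equation.

No integer solutions with |y| ≤ 45.


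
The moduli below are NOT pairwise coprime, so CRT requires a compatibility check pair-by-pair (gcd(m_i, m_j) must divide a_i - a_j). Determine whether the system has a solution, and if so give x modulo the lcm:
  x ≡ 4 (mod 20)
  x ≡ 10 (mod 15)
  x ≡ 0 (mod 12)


Moduli 20, 15, 12 are not pairwise coprime, so CRT works modulo lcm(m_i) when all pairwise compatibility conditions hold.
Pairwise compatibility: gcd(m_i, m_j) must divide a_i - a_j for every pair.
Merge one congruence at a time:
  Start: x ≡ 4 (mod 20).
  Combine with x ≡ 10 (mod 15): gcd(20, 15) = 5, and 10 - 4 = 6 is NOT divisible by 5.
    ⇒ system is inconsistent (no integer solution).

No solution (the system is inconsistent).


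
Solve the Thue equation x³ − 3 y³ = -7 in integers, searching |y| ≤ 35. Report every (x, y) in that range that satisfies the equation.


The equation is x³ - 3y³ = -7. For fixed y, x³ = 3·y³ − 7, so a solution requires the RHS to be a perfect cube.
Strategy: iterate y from -35 to 35, compute RHS = 3·y³ − 7, and check whether it is a (positive or negative) perfect cube.
Check small values of y:
  y = 0: RHS = -7 is not a perfect cube.
  y = 1: RHS = -4 is not a perfect cube.
  y = -1: RHS = -10 is not a perfect cube.
  y = 2: RHS = 17 is not a perfect cube.
  y = -2: RHS = -31 is not a perfect cube.
  y = 3: RHS = 74 is not a perfect cube.
  y = -3: RHS = -88 is not a perfect cube.
Continuing the search up to |y| = 35 finds no solutions either.
No (x, y) in the scanned range satisfies the equation.

No integer solutions with |y| ≤ 35.


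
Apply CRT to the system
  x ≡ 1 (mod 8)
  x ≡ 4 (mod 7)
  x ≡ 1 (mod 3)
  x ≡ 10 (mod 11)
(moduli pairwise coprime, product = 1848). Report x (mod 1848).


Product of moduli M = 8 · 7 · 3 · 11 = 1848.
Merge one congruence at a time:
  Start: x ≡ 1 (mod 8).
  Combine with x ≡ 4 (mod 7); new modulus lcm = 56.
    Write x = 1 + 8·t and substitute into x ≡ 4 (mod 7): 8·t ≡ 4 − 1 = 3 (mod 7).
    Reduce coefficients mod 7: 1·t ≡ 3 (mod 7).
    So t ≡ 3 (mod 7).
    Then x = 1 + 8·3 = 25, valid modulo lcm(8, 7) = 56: x ≡ 25 (mod 56).
  Combine with x ≡ 1 (mod 3); new modulus lcm = 168.
    Write x = 25 + 56·t and substitute into x ≡ 1 (mod 3): 56·t ≡ 1 − 25 = -24 (mod 3).
    Reduce coefficients mod 3: 2·t ≡ 0 (mod 3).
    The inverse of 2 mod 3 is 2 (since 2·2 = 4 = 1·3 + 1), so t ≡ 2·0 = 0 ≡ 0 (mod 3).
    Then x = 25 + 56·0 = 25, valid modulo lcm(56, 3) = 168: x ≡ 25 (mod 168).
  Combine with x ≡ 10 (mod 11); new modulus lcm = 1848.
    Write x = 25 + 168·t and substitute into x ≡ 10 (mod 11): 168·t ≡ 10 − 25 = -15 (mod 11).
    Reduce coefficients mod 11: 3·t ≡ 7 (mod 11).
    The inverse of 3 mod 11 is 4 (since 3·4 = 12 = 1·11 + 1), so t ≡ 4·7 = 28 ≡ 6 (mod 11).
    Then x = 25 + 168·6 = 1033, valid modulo lcm(168, 11) = 1848: x ≡ 1033 (mod 1848).
Verify against each original: 1033 mod 8 = 1, 1033 mod 7 = 4, 1033 mod 3 = 1, 1033 mod 11 = 10.

x ≡ 1033 (mod 1848).


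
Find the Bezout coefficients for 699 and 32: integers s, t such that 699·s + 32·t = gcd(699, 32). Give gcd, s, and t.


Euclidean algorithm on (699, 32) — divide until remainder is 0:
  699 = 21 · 32 + 27
  32 = 1 · 27 + 5
  27 = 5 · 5 + 2
  5 = 2 · 2 + 1
  2 = 2 · 1 + 0
gcd(699, 32) = 1.
Track Bezout coefficients alongside the remainders: start with r₀ = 699 = a·1 + b·0 (s = 1, t = 0) and r₁ = 32 = a·0 + b·1 (s = 0, t = 1); each new remainder r_{k+1} = r_{k-1} − q_k·r_k inherits s_{k+1} = s_{k-1} − q_k·s_k, t_{k+1} = t_{k-1} − q_k·t_k, so r_k = a·s_k + b·t_k at every step:
  q = 21: r = 27, s = 1 − 21·0 = 1, t = 0 − 21·1 = -21  (check: 699·1 + 32·(-21) = 27)
  q = 1: r = 5, s = 0 − 1·1 = -1, t = 1 − 1·(-21) = 22  (check: 699·(-1) + 32·22 = 5)
  q = 5: r = 2, s = 1 − 5·(-1) = 6, t = -21 − 5·22 = -131  (check: 699·6 + 32·(-131) = 2)
  q = 2: r = 1, s = -1 − 2·6 = -13, t = 22 − 2·(-131) = 284  (check: 699·(-13) + 32·284 = 1)
The row with r = 1 (the gcd) gives the Bezout coefficients s = -13, t = 284.
Result: 699 · (-13) + 32 · (284) = 1.

gcd(699, 32) = 1; s = -13, t = 284 (check: 699·(-13) + 32·284 = 1).


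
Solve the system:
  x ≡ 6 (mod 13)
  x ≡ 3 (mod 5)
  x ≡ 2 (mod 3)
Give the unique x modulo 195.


Moduli 13, 5, 3 are pairwise coprime; by CRT there is a unique solution modulo M = 13 · 5 · 3 = 195.
Solve pairwise, accumulating the modulus:
  Start with x ≡ 6 (mod 13).
  Combine with x ≡ 3 (mod 5): since gcd(13, 5) = 1, we get a unique residue mod 65.
    Write x = 6 + 13·t and substitute into x ≡ 3 (mod 5): 13·t ≡ 3 − 6 = -3 (mod 5).
    Reduce coefficients mod 5: 3·t ≡ 2 (mod 5).
    The inverse of 3 mod 5 is 2 (since 3·2 = 6 = 1·5 + 1), so t ≡ 2·2 = 4 ≡ 4 (mod 5).
    Then x = 6 + 13·4 = 58, valid modulo lcm(13, 5) = 65: x ≡ 58 (mod 65).
  Combine with x ≡ 2 (mod 3): since gcd(65, 3) = 1, we get a unique residue mod 195.
    Write x = 58 + 65·t and substitute into x ≡ 2 (mod 3): 65·t ≡ 2 − 58 = -56 (mod 3).
    Reduce coefficients mod 3: 2·t ≡ 1 (mod 3).
    The inverse of 2 mod 3 is 2 (since 2·2 = 4 = 1·3 + 1), so t ≡ 2·1 = 2 ≡ 2 (mod 3).
    Then x = 58 + 65·2 = 188, valid modulo lcm(65, 3) = 195: x ≡ 188 (mod 195).
Verify: 188 mod 13 = 6 ✓, 188 mod 5 = 3 ✓, 188 mod 3 = 2 ✓.

x ≡ 188 (mod 195).


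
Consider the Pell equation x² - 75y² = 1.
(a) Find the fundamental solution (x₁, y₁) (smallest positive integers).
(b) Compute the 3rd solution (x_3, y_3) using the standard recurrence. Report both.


Step 1: Find the fundamental solution (x₁, y₁) of x² - 75y² = 1.
  Expand √75 as a continued fraction. a₀ = ⌊√75⌋ = 8; iterate m_{k+1} = d_k·a_k − m_k, d_{k+1} = (75 − m_{k+1}²)/d_k, a_{k+1} = ⌊(a₀ + m_{k+1})/d_{k+1}⌋ (starting m₀ = 0, d₀ = 1), with convergents p_k = a_k·p_{k-1} + p_{k-2}, q_k = a_k·q_{k-1} + q_{k-2} (p₋₁ = 1, q₋₁ = 0):
  k = 0: a₀ = 8; p₀/q₀ = 8/1; p₀² − 75·q₀² = 64 − 75 = -11.
  k = 1: m = 8, d = 11, a = ⌊(8 + 8)/11⌋ = 1; p/q = (1·8 + 1)/(1·1 + 0) = 9/1; p² − 75·q² = 81 − 75 = 6.
  k = 2: m = 3, d = 6, a = ⌊(8 + 3)/6⌋ = 1; p/q = (1·9 + 8)/(1·1 + 1) = 17/2; p² − 75·q² = 289 − 300 = -11.
  k = 3: m = 3, d = 11, a = ⌊(8 + 3)/11⌋ = 1; p/q = (1·17 + 9)/(1·2 + 1) = 26/3; p² − 75·q² = 676 − 675 = 1.
  The first convergent with p² − 75·q² = 1 gives the fundamental solution (x₁, y₁) = (26, 3).
Step 2: Apply the recurrence (x_{n+1}, y_{n+1}) = (x₁x_n + 75y₁y_n, x₁y_n + y₁x_n) repeatedly.
  From (x_1, y_1) = (26, 3): x_2 = 26·26 + 75·3·3 = 1351; y_2 = 26·3 + 3·26 = 156.
  From (x_2, y_2) = (1351, 156): x_3 = 26·1351 + 75·3·156 = 70226; y_3 = 26·156 + 3·1351 = 8109.
Step 3: Verify x_3² - 75·y_3² = 4931691076 - 4931691075 = 1 (should be 1). ✓

(x_1, y_1) = (26, 3); (x_3, y_3) = (70226, 8109).


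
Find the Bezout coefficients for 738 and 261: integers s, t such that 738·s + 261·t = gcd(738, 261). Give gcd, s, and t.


Euclidean algorithm on (738, 261) — divide until remainder is 0:
  738 = 2 · 261 + 216
  261 = 1 · 216 + 45
  216 = 4 · 45 + 36
  45 = 1 · 36 + 9
  36 = 4 · 9 + 0
gcd(738, 261) = 9.
Track Bezout coefficients alongside the remainders: start with r₀ = 738 = a·1 + b·0 (s = 1, t = 0) and r₁ = 261 = a·0 + b·1 (s = 0, t = 1); each new remainder r_{k+1} = r_{k-1} − q_k·r_k inherits s_{k+1} = s_{k-1} − q_k·s_k, t_{k+1} = t_{k-1} − q_k·t_k, so r_k = a·s_k + b·t_k at every step:
  q = 2: r = 216, s = 1 − 2·0 = 1, t = 0 − 2·1 = -2  (check: 738·1 + 261·(-2) = 216)
  q = 1: r = 45, s = 0 − 1·1 = -1, t = 1 − 1·(-2) = 3  (check: 738·(-1) + 261·3 = 45)
  q = 4: r = 36, s = 1 − 4·(-1) = 5, t = -2 − 4·3 = -14  (check: 738·5 + 261·(-14) = 36)
  q = 1: r = 9, s = -1 − 1·5 = -6, t = 3 − 1·(-14) = 17  (check: 738·(-6) + 261·17 = 9)
The row with r = 9 (the gcd) gives the Bezout coefficients s = -6, t = 17.
Result: 738 · (-6) + 261 · (17) = 9.

gcd(738, 261) = 9; s = -6, t = 17 (check: 738·(-6) + 261·17 = 9).


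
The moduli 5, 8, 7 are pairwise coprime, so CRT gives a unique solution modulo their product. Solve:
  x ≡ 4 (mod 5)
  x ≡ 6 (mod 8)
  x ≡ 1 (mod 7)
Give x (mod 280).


Moduli 5, 8, 7 are pairwise coprime; by CRT there is a unique solution modulo M = 5 · 8 · 7 = 280.
Solve pairwise, accumulating the modulus:
  Start with x ≡ 4 (mod 5).
  Combine with x ≡ 6 (mod 8): since gcd(5, 8) = 1, we get a unique residue mod 40.
    Write x = 4 + 5·t and substitute into x ≡ 6 (mod 8): 5·t ≡ 6 − 4 = 2 (mod 8).
    The inverse of 5 mod 8 is 5 (since 5·5 = 25 = 3·8 + 1), so t ≡ 5·2 = 10 ≡ 2 (mod 8).
    Then x = 4 + 5·2 = 14, valid modulo lcm(5, 8) = 40: x ≡ 14 (mod 40).
  Combine with x ≡ 1 (mod 7): since gcd(40, 7) = 1, we get a unique residue mod 280.
    Write x = 14 + 40·t and substitute into x ≡ 1 (mod 7): 40·t ≡ 1 − 14 = -13 (mod 7).
    Reduce coefficients mod 7: 5·t ≡ 1 (mod 7).
    The inverse of 5 mod 7 is 3 (since 5·3 = 15 = 2·7 + 1), so t ≡ 3·1 = 3 ≡ 3 (mod 7).
    Then x = 14 + 40·3 = 134, valid modulo lcm(40, 7) = 280: x ≡ 134 (mod 280).
Verify: 134 mod 5 = 4 ✓, 134 mod 8 = 6 ✓, 134 mod 7 = 1 ✓.

x ≡ 134 (mod 280).


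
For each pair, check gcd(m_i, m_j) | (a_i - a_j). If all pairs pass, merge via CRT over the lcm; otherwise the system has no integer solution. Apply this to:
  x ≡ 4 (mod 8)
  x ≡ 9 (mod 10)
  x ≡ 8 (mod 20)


Moduli 8, 10, 20 are not pairwise coprime, so CRT works modulo lcm(m_i) when all pairwise compatibility conditions hold.
Pairwise compatibility: gcd(m_i, m_j) must divide a_i - a_j for every pair.
Merge one congruence at a time:
  Start: x ≡ 4 (mod 8).
  Combine with x ≡ 9 (mod 10): gcd(8, 10) = 2, and 9 - 4 = 5 is NOT divisible by 2.
    ⇒ system is inconsistent (no integer solution).

No solution (the system is inconsistent).


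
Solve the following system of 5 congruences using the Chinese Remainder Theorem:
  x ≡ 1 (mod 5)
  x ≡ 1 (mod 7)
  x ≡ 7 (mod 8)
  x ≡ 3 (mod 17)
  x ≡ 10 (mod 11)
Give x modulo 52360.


Product of moduli M = 5 · 7 · 8 · 17 · 11 = 52360.
Merge one congruence at a time:
  Start: x ≡ 1 (mod 5).
  Combine with x ≡ 1 (mod 7); new modulus lcm = 35.
    Write x = 1 + 5·t and substitute into x ≡ 1 (mod 7): 5·t ≡ 1 − 1 = 0 (mod 7).
    The inverse of 5 mod 7 is 3 (since 5·3 = 15 = 2·7 + 1), so t ≡ 3·0 = 0 ≡ 0 (mod 7).
    Then x = 1 + 5·0 = 1, valid modulo lcm(5, 7) = 35: x ≡ 1 (mod 35).
  Combine with x ≡ 7 (mod 8); new modulus lcm = 280.
    Write x = 1 + 35·t and substitute into x ≡ 7 (mod 8): 35·t ≡ 7 − 1 = 6 (mod 8).
    Reduce coefficients mod 8: 3·t ≡ 6 (mod 8).
    The inverse of 3 mod 8 is 3 (since 3·3 = 9 = 1·8 + 1), so t ≡ 3·6 = 18 ≡ 2 (mod 8).
    Then x = 1 + 35·2 = 71, valid modulo lcm(35, 8) = 280: x ≡ 71 (mod 280).
  Combine with x ≡ 3 (mod 17); new modulus lcm = 4760.
    Write x = 71 + 280·t and substitute into x ≡ 3 (mod 17): 280·t ≡ 3 − 71 = -68 (mod 17).
    Reduce coefficients mod 17: 8·t ≡ 0 (mod 17).
    The inverse of 8 mod 17 is 15 (since 8·15 = 120 = 7·17 + 1), so t ≡ 15·0 = 0 ≡ 0 (mod 17).
    Then x = 71 + 280·0 = 71, valid modulo lcm(280, 17) = 4760: x ≡ 71 (mod 4760).
  Combine with x ≡ 10 (mod 11); new modulus lcm = 52360.
    Write x = 71 + 4760·t and substitute into x ≡ 10 (mod 11): 4760·t ≡ 10 − 71 = -61 (mod 11).
    Reduce coefficients mod 11: 8·t ≡ 5 (mod 11).
    The inverse of 8 mod 11 is 7 (since 8·7 = 56 = 5·11 + 1), so t ≡ 7·5 = 35 ≡ 2 (mod 11).
    Then x = 71 + 4760·2 = 9591, valid modulo lcm(4760, 11) = 52360: x ≡ 9591 (mod 52360).
Verify against each original: 9591 mod 5 = 1, 9591 mod 7 = 1, 9591 mod 8 = 7, 9591 mod 17 = 3, 9591 mod 11 = 10.

x ≡ 9591 (mod 52360).


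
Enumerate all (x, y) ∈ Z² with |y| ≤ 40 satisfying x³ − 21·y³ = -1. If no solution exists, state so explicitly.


The equation is x³ - 21y³ = -1. For fixed y, x³ = 21·y³ − 1, so a solution requires the RHS to be a perfect cube.
Strategy: iterate y from -40 to 40, compute RHS = 21·y³ − 1, and check whether it is a (positive or negative) perfect cube.
Check small values of y:
  y = 0: RHS = -1 = (-1)³ ⇒ x = -1 works.
  y = 1: RHS = 20 is not a perfect cube.
  y = -1: RHS = -22 is not a perfect cube.
  y = 2: RHS = 167 is not a perfect cube.
  y = -2: RHS = -169 is not a perfect cube.
  y = 3: RHS = 566 is not a perfect cube.
  y = -3: RHS = -568 is not a perfect cube.
Continuing the search up to |y| = 40 finds no further solutions beyond those listed.
Collected solutions: (-1, 0).

Solutions (with |y| ≤ 40): (-1, 0).


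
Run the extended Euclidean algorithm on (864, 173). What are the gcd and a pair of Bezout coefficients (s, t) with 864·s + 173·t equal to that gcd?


Euclidean algorithm on (864, 173) — divide until remainder is 0:
  864 = 4 · 173 + 172
  173 = 1 · 172 + 1
  172 = 172 · 1 + 0
gcd(864, 173) = 1.
Track Bezout coefficients alongside the remainders: start with r₀ = 864 = a·1 + b·0 (s = 1, t = 0) and r₁ = 173 = a·0 + b·1 (s = 0, t = 1); each new remainder r_{k+1} = r_{k-1} − q_k·r_k inherits s_{k+1} = s_{k-1} − q_k·s_k, t_{k+1} = t_{k-1} − q_k·t_k, so r_k = a·s_k + b·t_k at every step:
  q = 4: r = 172, s = 1 − 4·0 = 1, t = 0 − 4·1 = -4  (check: 864·1 + 173·(-4) = 172)
  q = 1: r = 1, s = 0 − 1·1 = -1, t = 1 − 1·(-4) = 5  (check: 864·(-1) + 173·5 = 1)
The row with r = 1 (the gcd) gives the Bezout coefficients s = -1, t = 5.
Result: 864 · (-1) + 173 · (5) = 1.

gcd(864, 173) = 1; s = -1, t = 5 (check: 864·(-1) + 173·5 = 1).


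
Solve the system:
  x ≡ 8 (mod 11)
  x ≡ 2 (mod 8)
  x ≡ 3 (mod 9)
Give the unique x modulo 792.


Moduli 11, 8, 9 are pairwise coprime; by CRT there is a unique solution modulo M = 11 · 8 · 9 = 792.
Solve pairwise, accumulating the modulus:
  Start with x ≡ 8 (mod 11).
  Combine with x ≡ 2 (mod 8): since gcd(11, 8) = 1, we get a unique residue mod 88.
    Write x = 8 + 11·t and substitute into x ≡ 2 (mod 8): 11·t ≡ 2 − 8 = -6 (mod 8).
    Reduce coefficients mod 8: 3·t ≡ 2 (mod 8).
    The inverse of 3 mod 8 is 3 (since 3·3 = 9 = 1·8 + 1), so t ≡ 3·2 = 6 ≡ 6 (mod 8).
    Then x = 8 + 11·6 = 74, valid modulo lcm(11, 8) = 88: x ≡ 74 (mod 88).
  Combine with x ≡ 3 (mod 9): since gcd(88, 9) = 1, we get a unique residue mod 792.
    Write x = 74 + 88·t and substitute into x ≡ 3 (mod 9): 88·t ≡ 3 − 74 = -71 (mod 9).
    Reduce coefficients mod 9: 7·t ≡ 1 (mod 9).
    The inverse of 7 mod 9 is 4 (since 7·4 = 28 = 3·9 + 1), so t ≡ 4·1 = 4 ≡ 4 (mod 9).
    Then x = 74 + 88·4 = 426, valid modulo lcm(88, 9) = 792: x ≡ 426 (mod 792).
Verify: 426 mod 11 = 8 ✓, 426 mod 8 = 2 ✓, 426 mod 9 = 3 ✓.

x ≡ 426 (mod 792).


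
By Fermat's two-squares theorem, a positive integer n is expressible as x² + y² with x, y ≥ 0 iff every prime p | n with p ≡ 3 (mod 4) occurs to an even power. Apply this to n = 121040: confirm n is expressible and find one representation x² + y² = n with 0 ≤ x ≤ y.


Step 1: Factor n = 121040 = 2^4 · 5 · 17 · 89.
Step 2: Check the mod-4 condition on each prime factor: 2 = 2 (special); 5 ≡ 1 (mod 4), exponent 1; 17 ≡ 1 (mod 4), exponent 1; 89 ≡ 1 (mod 4), exponent 1.
All primes ≡ 3 (mod 4) appear to even exponent (or don't appear), so by the two-squares theorem n IS expressible as a sum of two squares.
Step 3: Build a representation. Group n = k² · m with k = 4 and m = 5 · 17 · 89 = 7565 (a product of primes ≡ 1 (mod 4)); a representation of m scales to one of n via (k·x)² + (k·y)² = k²(x² + y²). Each prime p ≡ 1 (mod 4) is itself a sum of two squares; find a² by testing p − a² for a perfect square:
  5: 5 − 1² = 4 = 2² ⇒ 5 = 1² + 2².
  17: 17 − 1² = 16 = 4² ⇒ 17 = 1² + 4².
  89: 89 − 1² = 88, 89 − 2² = 85, 89 − 3² = 80, 89 − 4² = 73, 89 − 5² = 64 = 8² ⇒ 89 = 5² + 8².
  Combine using the Brahmagupta–Fibonacci identity (a² + b²)(c² + d²) = (ac − bd)² + (ad + bc)² = (ac + bd)² + (ad − bc)²:
  5 · 17 = 85: from (1² + 2²)(1² + 4²), take (1·1 − 2·4, 1·4 + 2·1) = (1 − 8, 4 + 2) = (-7, 6); dropping signs (only squares matter) gives (7, 6); check 7² + 6² = 49 + 36 = 85 ✓.
  85 · 89 = 7565: from (7² + 6²)(5² + 8²), take (7·5 − 6·8, 7·8 + 6·5) = (35 − 48, 56 + 30) = (-13, 86); dropping signs (only squares matter) gives (13, 86); check 13² + 86² = 169 + 7396 = 7565 ✓.
  Scale by k = 4: (4·13, 4·86) = (52, 344).
Step 4: Order so x ≤ y and verify: 52² + 344² = 2704 + 118336 = 121040 = n. ✓

n = 121040 = 52² + 344² (one valid representation with x ≤ y).


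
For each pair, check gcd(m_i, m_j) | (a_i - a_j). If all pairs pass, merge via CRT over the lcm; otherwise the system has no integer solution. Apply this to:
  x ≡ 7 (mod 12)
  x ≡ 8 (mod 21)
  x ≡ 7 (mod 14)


Moduli 12, 21, 14 are not pairwise coprime, so CRT works modulo lcm(m_i) when all pairwise compatibility conditions hold.
Pairwise compatibility: gcd(m_i, m_j) must divide a_i - a_j for every pair.
Merge one congruence at a time:
  Start: x ≡ 7 (mod 12).
  Combine with x ≡ 8 (mod 21): gcd(12, 21) = 3, and 8 - 7 = 1 is NOT divisible by 3.
    ⇒ system is inconsistent (no integer solution).

No solution (the system is inconsistent).


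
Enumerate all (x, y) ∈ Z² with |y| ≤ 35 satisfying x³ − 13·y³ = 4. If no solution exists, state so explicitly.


The equation is x³ - 13y³ = 4. For fixed y, x³ = 13·y³ + 4, so a solution requires the RHS to be a perfect cube.
Strategy: iterate y from -35 to 35, compute RHS = 13·y³ + 4, and check whether it is a (positive or negative) perfect cube.
Check small values of y:
  y = 0: RHS = 4 is not a perfect cube.
  y = 1: RHS = 17 is not a perfect cube.
  y = -1: RHS = -9 is not a perfect cube.
  y = 2: RHS = 108 is not a perfect cube.
  y = -2: RHS = -100 is not a perfect cube.
  y = 3: RHS = 355 is not a perfect cube.
  y = -3: RHS = -347 is not a perfect cube.
Continuing the search up to |y| = 35 finds no solutions either.
No (x, y) in the scanned range satisfies the equation.

No integer solutions with |y| ≤ 35.


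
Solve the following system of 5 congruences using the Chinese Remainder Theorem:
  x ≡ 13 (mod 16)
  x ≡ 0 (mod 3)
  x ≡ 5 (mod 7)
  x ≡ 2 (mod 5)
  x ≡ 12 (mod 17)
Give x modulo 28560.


Product of moduli M = 16 · 3 · 7 · 5 · 17 = 28560.
Merge one congruence at a time:
  Start: x ≡ 13 (mod 16).
  Combine with x ≡ 0 (mod 3); new modulus lcm = 48.
    Write x = 13 + 16·t and substitute into x ≡ 0 (mod 3): 16·t ≡ 0 − 13 = -13 (mod 3).
    Reduce coefficients mod 3: 1·t ≡ 2 (mod 3).
    So t ≡ 2 (mod 3).
    Then x = 13 + 16·2 = 45, valid modulo lcm(16, 3) = 48: x ≡ 45 (mod 48).
  Combine with x ≡ 5 (mod 7); new modulus lcm = 336.
    Write x = 45 + 48·t and substitute into x ≡ 5 (mod 7): 48·t ≡ 5 − 45 = -40 (mod 7).
    Reduce coefficients mod 7: 6·t ≡ 2 (mod 7).
    The inverse of 6 mod 7 is 6 (since 6·6 = 36 = 5·7 + 1), so t ≡ 6·2 = 12 ≡ 5 (mod 7).
    Then x = 45 + 48·5 = 285, valid modulo lcm(48, 7) = 336: x ≡ 285 (mod 336).
  Combine with x ≡ 2 (mod 5); new modulus lcm = 1680.
    Write x = 285 + 336·t and substitute into x ≡ 2 (mod 5): 336·t ≡ 2 − 285 = -283 (mod 5).
    Reduce coefficients mod 5: 1·t ≡ 2 (mod 5).
    So t ≡ 2 (mod 5).
    Then x = 285 + 336·2 = 957, valid modulo lcm(336, 5) = 1680: x ≡ 957 (mod 1680).
  Combine with x ≡ 12 (mod 17); new modulus lcm = 28560.
    Write x = 957 + 1680·t and substitute into x ≡ 12 (mod 17): 1680·t ≡ 12 − 957 = -945 (mod 17).
    Reduce coefficients mod 17: 14·t ≡ 7 (mod 17).
    The inverse of 14 mod 17 is 11 (since 14·11 = 154 = 9·17 + 1), so t ≡ 11·7 = 77 ≡ 9 (mod 17).
    Then x = 957 + 1680·9 = 16077, valid modulo lcm(1680, 17) = 28560: x ≡ 16077 (mod 28560).
Verify against each original: 16077 mod 16 = 13, 16077 mod 3 = 0, 16077 mod 7 = 5, 16077 mod 5 = 2, 16077 mod 17 = 12.

x ≡ 16077 (mod 28560).


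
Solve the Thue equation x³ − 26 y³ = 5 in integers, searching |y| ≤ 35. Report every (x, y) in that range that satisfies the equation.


The equation is x³ - 26y³ = 5. For fixed y, x³ = 26·y³ + 5, so a solution requires the RHS to be a perfect cube.
Strategy: iterate y from -35 to 35, compute RHS = 26·y³ + 5, and check whether it is a (positive or negative) perfect cube.
Check small values of y:
  y = 0: RHS = 5 is not a perfect cube.
  y = 1: RHS = 31 is not a perfect cube.
  y = -1: RHS = -21 is not a perfect cube.
  y = 2: RHS = 213 is not a perfect cube.
  y = -2: RHS = -203 is not a perfect cube.
  y = 3: RHS = 707 is not a perfect cube.
  y = -3: RHS = -697 is not a perfect cube.
Continuing the search up to |y| = 35 finds no solutions either.
No (x, y) in the scanned range satisfies the equation.

No integer solutions with |y| ≤ 35.


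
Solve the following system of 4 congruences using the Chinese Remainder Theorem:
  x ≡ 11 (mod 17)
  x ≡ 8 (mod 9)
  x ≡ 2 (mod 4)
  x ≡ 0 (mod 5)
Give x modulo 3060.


Product of moduli M = 17 · 9 · 4 · 5 = 3060.
Merge one congruence at a time:
  Start: x ≡ 11 (mod 17).
  Combine with x ≡ 8 (mod 9); new modulus lcm = 153.
    Write x = 11 + 17·t and substitute into x ≡ 8 (mod 9): 17·t ≡ 8 − 11 = -3 (mod 9).
    Reduce coefficients mod 9: 8·t ≡ 6 (mod 9).
    The inverse of 8 mod 9 is 8 (since 8·8 = 64 = 7·9 + 1), so t ≡ 8·6 = 48 ≡ 3 (mod 9).
    Then x = 11 + 17·3 = 62, valid modulo lcm(17, 9) = 153: x ≡ 62 (mod 153).
  Combine with x ≡ 2 (mod 4); new modulus lcm = 612.
    Write x = 62 + 153·t and substitute into x ≡ 2 (mod 4): 153·t ≡ 2 − 62 = -60 (mod 4).
    Reduce coefficients mod 4: 1·t ≡ 0 (mod 4).
    So t ≡ 0 (mod 4).
    Then x = 62 + 153·0 = 62, valid modulo lcm(153, 4) = 612: x ≡ 62 (mod 612).
  Combine with x ≡ 0 (mod 5); new modulus lcm = 3060.
    Write x = 62 + 612·t and substitute into x ≡ 0 (mod 5): 612·t ≡ 0 − 62 = -62 (mod 5).
    Reduce coefficients mod 5: 2·t ≡ 3 (mod 5).
    The inverse of 2 mod 5 is 3 (since 2·3 = 6 = 1·5 + 1), so t ≡ 3·3 = 9 ≡ 4 (mod 5).
    Then x = 62 + 612·4 = 2510, valid modulo lcm(612, 5) = 3060: x ≡ 2510 (mod 3060).
Verify against each original: 2510 mod 17 = 11, 2510 mod 9 = 8, 2510 mod 4 = 2, 2510 mod 5 = 0.

x ≡ 2510 (mod 3060).


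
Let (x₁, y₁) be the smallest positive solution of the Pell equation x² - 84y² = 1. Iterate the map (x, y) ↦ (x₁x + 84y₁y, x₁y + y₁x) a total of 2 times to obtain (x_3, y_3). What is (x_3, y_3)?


Step 1: Find the fundamental solution (x₁, y₁) of x² - 84y² = 1.
  Expand √84 as a continued fraction. a₀ = ⌊√84⌋ = 9; iterate m_{k+1} = d_k·a_k − m_k, d_{k+1} = (84 − m_{k+1}²)/d_k, a_{k+1} = ⌊(a₀ + m_{k+1})/d_{k+1}⌋ (starting m₀ = 0, d₀ = 1), with convergents p_k = a_k·p_{k-1} + p_{k-2}, q_k = a_k·q_{k-1} + q_{k-2} (p₋₁ = 1, q₋₁ = 0):
  k = 0: a₀ = 9; p₀/q₀ = 9/1; p₀² − 84·q₀² = 81 − 84 = -3.
  k = 1: m = 9, d = 3, a = ⌊(9 + 9)/3⌋ = 6; p/q = (6·9 + 1)/(6·1 + 0) = 55/6; p² − 84·q² = 3025 − 3024 = 1.
  The first convergent with p² − 84·q² = 1 gives the fundamental solution (x₁, y₁) = (55, 6).
Step 2: Apply the recurrence (x_{n+1}, y_{n+1}) = (x₁x_n + 84y₁y_n, x₁y_n + y₁x_n) repeatedly.
  From (x_1, y_1) = (55, 6): x_2 = 55·55 + 84·6·6 = 6049; y_2 = 55·6 + 6·55 = 660.
  From (x_2, y_2) = (6049, 660): x_3 = 55·6049 + 84·6·660 = 665335; y_3 = 55·660 + 6·6049 = 72594.
Step 3: Verify x_3² - 84·y_3² = 442670662225 - 442670662224 = 1 (should be 1). ✓

(x_1, y_1) = (55, 6); (x_3, y_3) = (665335, 72594).


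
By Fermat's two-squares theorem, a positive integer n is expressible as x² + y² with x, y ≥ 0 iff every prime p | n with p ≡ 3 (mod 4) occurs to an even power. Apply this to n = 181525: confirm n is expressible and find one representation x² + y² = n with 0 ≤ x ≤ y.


Step 1: Factor n = 181525 = 5^2 · 53 · 137.
Step 2: Check the mod-4 condition on each prime factor: 5 ≡ 1 (mod 4), exponent 2; 53 ≡ 1 (mod 4), exponent 1; 137 ≡ 1 (mod 4), exponent 1.
All primes ≡ 3 (mod 4) appear to even exponent (or don't appear), so by the two-squares theorem n IS expressible as a sum of two squares.
Step 3: Build a representation. Group n = k² · m with k = 5 and m = 53 · 137 = 7261 (a product of primes ≡ 1 (mod 4)); a representation of m scales to one of n via (k·x)² + (k·y)² = k²(x² + y²). Each prime p ≡ 1 (mod 4) is itself a sum of two squares; find a² by testing p − a² for a perfect square:
  53: 53 − 1² = 52, 53 − 2² = 49 = 7² ⇒ 53 = 2² + 7².
  137: 137 − 1² = 136, 137 − 2² = 133, 137 − 3² = 128, 137 − 4² = 121 = 11² ⇒ 137 = 4² + 11².
  Combine using the Brahmagupta–Fibonacci identity (a² + b²)(c² + d²) = (ac − bd)² + (ad + bc)² = (ac + bd)² + (ad − bc)²:
  53 · 137 = 7261: from (2² + 7²)(4² + 11²), take (2·4 − 7·11, 2·11 + 7·4) = (8 − 77, 22 + 28) = (-69, 50); dropping signs (only squares matter) gives (69, 50); check 69² + 50² = 4761 + 2500 = 7261 ✓.
  Scale by k = 5: (5·69, 5·50) = (345, 250).
Step 4: Order so x ≤ y and verify: 250² + 345² = 62500 + 119025 = 181525 = n. ✓

n = 181525 = 250² + 345² (one valid representation with x ≤ y).


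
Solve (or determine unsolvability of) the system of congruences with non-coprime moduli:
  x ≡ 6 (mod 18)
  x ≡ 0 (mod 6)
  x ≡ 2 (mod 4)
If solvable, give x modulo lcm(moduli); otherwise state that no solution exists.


Moduli 18, 6, 4 are not pairwise coprime, so CRT works modulo lcm(m_i) when all pairwise compatibility conditions hold.
Pairwise compatibility: gcd(m_i, m_j) must divide a_i - a_j for every pair.
Merge one congruence at a time:
  Start: x ≡ 6 (mod 18).
  Combine with x ≡ 0 (mod 6): gcd(18, 6) = 6; 0 - 6 = -6, which IS divisible by 6, so compatible.
    Write x = 6 + 18·t and substitute into x ≡ 0 (mod 6): 18·t ≡ 0 − 6 = -6 (mod 6).
    Divide the congruence (and modulus) by g = 6: 3·t ≡ -1 (mod 1).
    Modulo 1 every t works; take t = 0.
    Then x = 6 + 18·0 = 6, valid modulo lcm(18, 6) = 18: x ≡ 6 (mod 18).
  Combine with x ≡ 2 (mod 4): gcd(18, 4) = 2; 2 - 6 = -4, which IS divisible by 2, so compatible.
    Write x = 6 + 18·t and substitute into x ≡ 2 (mod 4): 18·t ≡ 2 − 6 = -4 (mod 4).
    Divide the congruence (and modulus) by g = 2: 9·t ≡ -2 (mod 2).
    Reduce coefficients mod 2: 1·t ≡ 0 (mod 2).
    So t ≡ 0 (mod 2).
    Then x = 6 + 18·0 = 6, valid modulo lcm(18, 4) = 36: x ≡ 6 (mod 36).
Verify: 6 mod 18 = 6, 6 mod 6 = 0, 6 mod 4 = 2.

x ≡ 6 (mod 36).


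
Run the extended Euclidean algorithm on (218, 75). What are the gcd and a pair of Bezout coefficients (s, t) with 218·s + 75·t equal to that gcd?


Euclidean algorithm on (218, 75) — divide until remainder is 0:
  218 = 2 · 75 + 68
  75 = 1 · 68 + 7
  68 = 9 · 7 + 5
  7 = 1 · 5 + 2
  5 = 2 · 2 + 1
  2 = 2 · 1 + 0
gcd(218, 75) = 1.
Track Bezout coefficients alongside the remainders: start with r₀ = 218 = a·1 + b·0 (s = 1, t = 0) and r₁ = 75 = a·0 + b·1 (s = 0, t = 1); each new remainder r_{k+1} = r_{k-1} − q_k·r_k inherits s_{k+1} = s_{k-1} − q_k·s_k, t_{k+1} = t_{k-1} − q_k·t_k, so r_k = a·s_k + b·t_k at every step:
  q = 2: r = 68, s = 1 − 2·0 = 1, t = 0 − 2·1 = -2  (check: 218·1 + 75·(-2) = 68)
  q = 1: r = 7, s = 0 − 1·1 = -1, t = 1 − 1·(-2) = 3  (check: 218·(-1) + 75·3 = 7)
  q = 9: r = 5, s = 1 − 9·(-1) = 10, t = -2 − 9·3 = -29  (check: 218·10 + 75·(-29) = 5)
  q = 1: r = 2, s = -1 − 1·10 = -11, t = 3 − 1·(-29) = 32  (check: 218·(-11) + 75·32 = 2)
  q = 2: r = 1, s = 10 − 2·(-11) = 32, t = -29 − 2·32 = -93  (check: 218·32 + 75·(-93) = 1)
The row with r = 1 (the gcd) gives the Bezout coefficients s = 32, t = -93.
Result: 218 · (32) + 75 · (-93) = 1.

gcd(218, 75) = 1; s = 32, t = -93 (check: 218·32 + 75·(-93) = 1).


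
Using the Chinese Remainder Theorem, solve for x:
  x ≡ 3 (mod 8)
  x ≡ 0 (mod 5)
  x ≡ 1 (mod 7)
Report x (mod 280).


Moduli 8, 5, 7 are pairwise coprime; by CRT there is a unique solution modulo M = 8 · 5 · 7 = 280.
Solve pairwise, accumulating the modulus:
  Start with x ≡ 3 (mod 8).
  Combine with x ≡ 0 (mod 5): since gcd(8, 5) = 1, we get a unique residue mod 40.
    Write x = 3 + 8·t and substitute into x ≡ 0 (mod 5): 8·t ≡ 0 − 3 = -3 (mod 5).
    Reduce coefficients mod 5: 3·t ≡ 2 (mod 5).
    The inverse of 3 mod 5 is 2 (since 3·2 = 6 = 1·5 + 1), so t ≡ 2·2 = 4 ≡ 4 (mod 5).
    Then x = 3 + 8·4 = 35, valid modulo lcm(8, 5) = 40: x ≡ 35 (mod 40).
  Combine with x ≡ 1 (mod 7): since gcd(40, 7) = 1, we get a unique residue mod 280.
    Write x = 35 + 40·t and substitute into x ≡ 1 (mod 7): 40·t ≡ 1 − 35 = -34 (mod 7).
    Reduce coefficients mod 7: 5·t ≡ 1 (mod 7).
    The inverse of 5 mod 7 is 3 (since 5·3 = 15 = 2·7 + 1), so t ≡ 3·1 = 3 ≡ 3 (mod 7).
    Then x = 35 + 40·3 = 155, valid modulo lcm(40, 7) = 280: x ≡ 155 (mod 280).
Verify: 155 mod 8 = 3 ✓, 155 mod 5 = 0 ✓, 155 mod 7 = 1 ✓.

x ≡ 155 (mod 280).


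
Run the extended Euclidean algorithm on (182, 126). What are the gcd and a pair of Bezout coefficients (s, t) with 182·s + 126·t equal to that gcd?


Euclidean algorithm on (182, 126) — divide until remainder is 0:
  182 = 1 · 126 + 56
  126 = 2 · 56 + 14
  56 = 4 · 14 + 0
gcd(182, 126) = 14.
Track Bezout coefficients alongside the remainders: start with r₀ = 182 = a·1 + b·0 (s = 1, t = 0) and r₁ = 126 = a·0 + b·1 (s = 0, t = 1); each new remainder r_{k+1} = r_{k-1} − q_k·r_k inherits s_{k+1} = s_{k-1} − q_k·s_k, t_{k+1} = t_{k-1} − q_k·t_k, so r_k = a·s_k + b·t_k at every step:
  q = 1: r = 56, s = 1 − 1·0 = 1, t = 0 − 1·1 = -1  (check: 182·1 + 126·(-1) = 56)
  q = 2: r = 14, s = 0 − 2·1 = -2, t = 1 − 2·(-1) = 3  (check: 182·(-2) + 126·3 = 14)
The row with r = 14 (the gcd) gives the Bezout coefficients s = -2, t = 3.
Result: 182 · (-2) + 126 · (3) = 14.

gcd(182, 126) = 14; s = -2, t = 3 (check: 182·(-2) + 126·3 = 14).
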